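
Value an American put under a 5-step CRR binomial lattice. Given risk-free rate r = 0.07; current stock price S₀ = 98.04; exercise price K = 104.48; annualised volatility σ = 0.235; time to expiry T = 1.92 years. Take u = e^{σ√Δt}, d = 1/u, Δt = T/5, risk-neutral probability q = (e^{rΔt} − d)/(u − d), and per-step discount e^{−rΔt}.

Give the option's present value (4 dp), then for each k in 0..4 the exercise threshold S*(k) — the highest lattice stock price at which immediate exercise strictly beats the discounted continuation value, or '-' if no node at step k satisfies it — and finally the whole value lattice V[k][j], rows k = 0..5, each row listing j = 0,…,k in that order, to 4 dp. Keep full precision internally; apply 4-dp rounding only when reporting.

Δt=0.38400, u=1.15676, d=0.86448, q=0.55687, disc=e^(-rΔt)=0.97348
k=5 terminal: V=max(K-S,0) → 57.1448 41.1409 19.7261 0.0000 0.0000 0.0000
k=4: j=0 S=54.7556 intr=49.7244 cont=46.9534 V=49.7244[EX]; j=1 S=73.2682 intr=31.2118 cont=28.4407 V=31.2118[EX]; j=2 S=98.0400 intr=6.4400 cont=8.5094 V=8.5094[hold]; j=3 S=131.1870 intr=0.0000 cont=0.0000 V=0.0000[hold]; j=4 S=175.5409 intr=0.0000 cont=0.0000 V=0.0000[hold]  S*(4)=73.2682
k=3: j=0 S=63.3391 intr=41.1409 cont=38.3699 V=41.1409[EX]; j=1 S=84.7539 intr=19.7261 cont=18.0769 V=19.7261[EX]; j=2 S=113.4089 intr=0.0000 cont=3.6707 V=3.6707[hold]; j=3 S=151.7521 intr=0.0000 cont=0.0000 V=0.0000[hold]  S*(3)=84.7539
k=2: j=0 S=73.2682 intr=31.2118 cont=28.4407 V=31.2118[EX]; j=1 S=98.0400 intr=6.4400 cont=10.4993 V=10.4993[hold]; j=2 S=131.1870 intr=0.0000 cont=1.5835 V=1.5835[hold]  S*(2)=73.2682
k=1: j=0 S=84.7539 intr=19.7261 cont=19.1557 V=19.7261[EX]; j=1 S=113.4089 intr=0.0000 cont=5.3875 V=5.3875[hold]  S*(1)=84.7539
k=0: j=0 S=98.0400 intr=6.4400 cont=11.4300 V=11.4300[hold]  S*(0)=-

price = 11.4300
boundary = - 84.7539 73.2682 84.7539 73.2682
tree:
11.4300
19.7261 5.3875
31.2118 10.4993 1.5835
41.1409 19.7261 3.6707 0.0000
49.7244 31.2118 8.5094 0.0000 0.0000
57.1448 41.1409 19.7261 0.0000 0.0000 0.0000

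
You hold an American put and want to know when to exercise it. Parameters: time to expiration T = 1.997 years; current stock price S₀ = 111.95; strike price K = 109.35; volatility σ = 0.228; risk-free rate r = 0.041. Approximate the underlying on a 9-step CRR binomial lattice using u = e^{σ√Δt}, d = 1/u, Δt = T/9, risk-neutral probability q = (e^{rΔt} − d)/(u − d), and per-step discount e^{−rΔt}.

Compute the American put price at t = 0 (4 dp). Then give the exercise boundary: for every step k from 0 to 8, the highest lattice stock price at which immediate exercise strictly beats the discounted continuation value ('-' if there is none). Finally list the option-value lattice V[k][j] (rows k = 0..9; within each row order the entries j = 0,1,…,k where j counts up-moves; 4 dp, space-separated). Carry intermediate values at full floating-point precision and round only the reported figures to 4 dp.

params: Δt=0.22189 u=1.11338 d=0.89817 q=0.51564 e^(-rΔt)=0.99094
t_9 payoffs: 66.7670 56.5635 43.9152 28.2362 8.8002 0.0000 0.0000 0.0000 0.0000 0.0000
t_8: node(8,0) S=47.4111 payoff=61.9389 vs cont=60.9486 → 61.9389 [stop]  node(8,1) S=58.7714 payoff=50.5786 vs cont=49.5883 → 50.5786 [stop]  node(8,2) S=72.8537 payoff=36.4963 vs cont=35.5060 → 36.4963 [stop]  node(8,3) S=90.3104 payoff=19.0396 vs cont=18.0493 → 19.0396 [stop]  node(8,4) S=111.9500 payoff=0.0000 vs cont=4.2239 → 4.2239 [wait]  node(8,5) S=138.7747 payoff=0.0000 vs cont=0.0000 → 0.0000 [wait]  node(8,6) S=172.0269 payoff=0.0000 vs cont=0.0000 → 0.0000 [wait]  node(8,7) S=213.2467 payoff=0.0000 vs cont=0.0000 → 0.0000 [wait]  node(8,8) S=264.3434 payoff=0.0000 vs cont=0.0000 → 0.0000 [wait]  ⇒ S*(8)=90.3104
t_7: node(7,0) S=52.7865 payoff=56.5635 vs cont=55.5732 → 56.5635 [stop]  node(7,1) S=65.4348 payoff=43.9152 vs cont=42.9249 → 43.9152 [stop]  node(7,2) S=81.1138 payoff=28.2362 vs cont=27.2459 → 28.2362 [stop]  node(7,3) S=100.5498 payoff=8.8002 vs cont=11.2967 → 11.2967 [wait]  node(7,4) S=124.6428 payoff=0.0000 vs cont=2.0273 → 2.0273 [wait]  node(7,5) S=154.5088 payoff=0.0000 vs cont=0.0000 → 0.0000 [wait]  node(7,6) S=191.5311 payoff=0.0000 vs cont=0.0000 → 0.0000 [wait]  node(7,7) S=237.4245 payoff=0.0000 vs cont=0.0000 → 0.0000 [wait]  ⇒ S*(7)=81.1138
t_6: node(6,0) S=58.7714 payoff=50.5786 vs cont=49.5883 → 50.5786 [stop]  node(6,1) S=72.8537 payoff=36.4963 vs cont=35.5060 → 36.4963 [stop]  node(6,2) S=90.3104 payoff=19.0396 vs cont=19.3249 → 19.3249 [wait]  node(6,3) S=111.9500 payoff=0.0000 vs cont=6.4580 → 6.4580 [wait]  node(6,4) S=138.7747 payoff=0.0000 vs cont=0.9731 → 0.9731 [wait]  node(6,5) S=172.0269 payoff=0.0000 vs cont=0.0000 → 0.0000 [wait]  node(6,6) S=213.2467 payoff=0.0000 vs cont=0.0000 → 0.0000 [wait]  ⇒ S*(6)=72.8537
t_5: node(5,0) S=65.4348 payoff=43.9152 vs cont=42.9249 → 43.9152 [stop]  node(5,1) S=81.1138 payoff=28.2362 vs cont=27.3917 → 28.2362 [stop]  node(5,2) S=100.5498 payoff=8.8002 vs cont=12.5753 → 12.5753 [wait]  node(5,3) S=124.6428 payoff=0.0000 vs cont=3.5969 → 3.5969 [wait]  node(5,4) S=154.5088 payoff=0.0000 vs cont=0.4670 → 0.4670 [wait]  node(5,5) S=191.5311 payoff=0.0000 vs cont=0.0000 → 0.0000 [wait]  ⇒ S*(5)=81.1138
t_4: node(4,0) S=72.8537 payoff=36.4963 vs cont=35.5060 → 36.4963 [stop]  node(4,1) S=90.3104 payoff=19.0396 vs cont=19.9782 → 19.9782 [wait]  node(4,2) S=111.9500 payoff=0.0000 vs cont=7.8737 → 7.8737 [wait]  node(4,3) S=138.7747 payoff=0.0000 vs cont=1.9651 → 1.9651 [wait]  node(4,4) S=172.0269 payoff=0.0000 vs cont=0.2242 → 0.2242 [wait]  ⇒ S*(4)=72.8537
t_3: node(3,0) S=81.1138 payoff=28.2362 vs cont=27.7255 → 28.2362 [stop]  node(3,1) S=100.5498 payoff=8.8002 vs cont=13.6122 → 13.6122 [wait]  node(3,2) S=124.6428 payoff=0.0000 vs cont=4.7833 → 4.7833 [wait]  node(3,3) S=154.5088 payoff=0.0000 vs cont=1.0577 → 1.0577 [wait]  ⇒ S*(3)=81.1138
t_2: node(2,0) S=90.3104 payoff=19.0396 vs cont=20.5080 → 20.5080 [wait]  node(2,1) S=111.9500 payoff=0.0000 vs cont=8.9776 → 8.9776 [wait]  node(2,2) S=138.7747 payoff=0.0000 vs cont=2.8363 → 2.8363 [wait]  ⇒ S*(2)=-
t_1: node(1,0) S=100.5498 payoff=8.8002 vs cont=14.4306 → 14.4306 [wait]  node(1,1) S=124.6428 payoff=0.0000 vs cont=5.7583 → 5.7583 [wait]  ⇒ S*(1)=-
t_0: node(0,0) S=111.9500 payoff=0.0000 vs cont=9.8686 → 9.8686 [wait]  ⇒ S*(0)=-

price = 9.8686
boundary = - - - 81.1138 72.8537 81.1138 72.8537 81.1138 90.3104
tree:
9.8686
14.4306 5.7583
20.5080 8.9776 2.8363
28.2362 13.6122 4.7833 1.0577
36.4963 19.9782 7.8737 1.9651 0.2242
43.9152 28.2362 12.5753 3.5969 0.4670 0.0000
50.5786 36.4963 19.3249 6.4580 0.9731 0.0000 0.0000
56.5635 43.9152 28.2362 11.2967 2.0273 0.0000 0.0000 0.0000
61.9389 50.5786 36.4963 19.0396 4.2239 0.0000 0.0000 0.0000 0.0000
66.7670 56.5635 43.9152 28.2362 8.8002 0.0000 0.0000 0.0000 0.0000 0.0000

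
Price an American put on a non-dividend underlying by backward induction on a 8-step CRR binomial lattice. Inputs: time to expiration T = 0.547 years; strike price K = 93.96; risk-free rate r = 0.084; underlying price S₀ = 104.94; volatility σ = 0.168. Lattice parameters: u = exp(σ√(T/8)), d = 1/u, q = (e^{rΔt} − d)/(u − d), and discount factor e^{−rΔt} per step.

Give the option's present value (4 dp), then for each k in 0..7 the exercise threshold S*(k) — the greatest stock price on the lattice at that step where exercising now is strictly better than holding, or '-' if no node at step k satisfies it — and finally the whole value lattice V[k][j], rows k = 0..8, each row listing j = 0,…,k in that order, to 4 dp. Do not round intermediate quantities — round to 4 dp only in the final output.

params: Δt=0.06838 u=1.04491 d=0.95702 q=0.55456 e^(-rΔt)=0.99427
t_8 payoffs: 20.1162 13.3348 5.9307 0.0000 0.0000 0.0000 0.0000 0.0000 0.0000
t_7: node(7,0) S=77.1600 payoff=16.8000 vs cont=16.2619 → 16.8000 [stop]  node(7,1) S=84.2459 payoff=9.7141 vs cont=9.1759 → 9.7141 [stop]  node(7,2) S=91.9826 payoff=1.9774 vs cont=2.6266 → 2.6266 [wait]  node(7,3) S=100.4298 payoff=0.0000 vs cont=0.0000 → 0.0000 [wait]  node(7,4) S=109.6527 payoff=0.0000 vs cont=0.0000 → 0.0000 [wait]  node(7,5) S=119.7226 payoff=0.0000 vs cont=0.0000 → 0.0000 [wait]  node(7,6) S=130.7173 payoff=0.0000 vs cont=0.0000 → 0.0000 [wait]  node(7,7) S=142.7217 payoff=0.0000 vs cont=0.0000 → 0.0000 [wait]  ⇒ S*(7)=84.2459
t_6: node(6,0) S=80.6252 payoff=13.3348 vs cont=12.7967 → 13.3348 [stop]  node(6,1) S=88.0293 payoff=5.9307 vs cont=5.7506 → 5.9307 [stop]  node(6,2) S=96.1135 payoff=0.0000 vs cont=1.1633 → 1.1633 [wait]  node(6,3) S=104.9400 payoff=0.0000 vs cont=0.0000 → 0.0000 [wait]  node(6,4) S=114.5771 payoff=0.0000 vs cont=0.0000 → 0.0000 [wait]  node(6,5) S=125.0993 payoff=0.0000 vs cont=0.0000 → 0.0000 [wait]  node(6,6) S=136.5877 payoff=0.0000 vs cont=0.0000 → 0.0000 [wait]  ⇒ S*(6)=88.0293
t_5: node(5,0) S=84.2459 payoff=9.7141 vs cont=9.1759 → 9.7141 [stop]  node(5,1) S=91.9826 payoff=1.9774 vs cont=3.2681 → 3.2681 [wait]  node(5,2) S=100.4298 payoff=0.0000 vs cont=0.5152 → 0.5152 [wait]  node(5,3) S=109.6527 payoff=0.0000 vs cont=0.0000 → 0.0000 [wait]  node(5,4) S=119.7226 payoff=0.0000 vs cont=0.0000 → 0.0000 [wait]  node(5,5) S=130.7173 payoff=0.0000 vs cont=0.0000 → 0.0000 [wait]  ⇒ S*(5)=84.2459
t_4: node(4,0) S=88.0293 payoff=5.9307 vs cont=6.1042 → 6.1042 [wait]  node(4,1) S=96.1135 payoff=0.0000 vs cont=1.7315 → 1.7315 [wait]  node(4,2) S=104.9400 payoff=0.0000 vs cont=0.2282 → 0.2282 [wait]  node(4,3) S=114.5771 payoff=0.0000 vs cont=0.0000 → 0.0000 [wait]  node(4,4) S=125.0993 payoff=0.0000 vs cont=0.0000 → 0.0000 [wait]  ⇒ S*(4)=-
t_3: node(3,0) S=91.9826 payoff=1.9774 vs cont=3.6582 → 3.6582 [wait]  node(3,1) S=100.4298 payoff=0.0000 vs cont=0.8927 → 0.8927 [wait]  node(3,2) S=109.6527 payoff=0.0000 vs cont=0.1011 → 0.1011 [wait]  node(3,3) S=119.7226 payoff=0.0000 vs cont=0.0000 → 0.0000 [wait]  ⇒ S*(3)=-
t_2: node(2,0) S=96.1135 payoff=0.0000 vs cont=2.1124 → 2.1124 [wait]  node(2,1) S=104.9400 payoff=0.0000 vs cont=0.4511 → 0.4511 [wait]  node(2,2) S=114.5771 payoff=0.0000 vs cont=0.0448 → 0.0448 [wait]  ⇒ S*(2)=-
t_1: node(1,0) S=100.4298 payoff=0.0000 vs cont=1.1843 → 1.1843 [wait]  node(1,1) S=109.6527 payoff=0.0000 vs cont=0.2245 → 0.2245 [wait]  ⇒ S*(1)=-
t_0: node(0,0) S=104.9400 payoff=0.0000 vs cont=0.6483 → 0.6483 [wait]  ⇒ S*(0)=-

price = 0.6483
boundary = - - - - - 84.2459 88.0293 84.2459
tree:
0.6483
1.1843 0.2245
2.1124 0.4511 0.0448
3.6582 0.8927 0.1011 0.0000
6.1042 1.7315 0.2282 0.0000 0.0000
9.7141 3.2681 0.5152 0.0000 0.0000 0.0000
13.3348 5.9307 1.1633 0.0000 0.0000 0.0000 0.0000
16.8000 9.7141 2.6266 0.0000 0.0000 0.0000 0.0000 0.0000
20.1162 13.3348 5.9307 0.0000 0.0000 0.0000 0.0000 0.0000 0.0000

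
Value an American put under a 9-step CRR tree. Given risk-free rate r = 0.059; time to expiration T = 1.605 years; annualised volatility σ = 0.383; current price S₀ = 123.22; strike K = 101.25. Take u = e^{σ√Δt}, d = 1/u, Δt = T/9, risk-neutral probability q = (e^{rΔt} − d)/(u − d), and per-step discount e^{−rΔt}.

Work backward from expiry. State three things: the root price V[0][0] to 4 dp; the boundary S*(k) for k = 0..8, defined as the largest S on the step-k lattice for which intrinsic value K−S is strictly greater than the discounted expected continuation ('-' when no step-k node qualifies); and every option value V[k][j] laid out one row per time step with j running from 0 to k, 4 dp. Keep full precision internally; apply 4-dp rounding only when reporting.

price = 8.9414
boundary = - - - - 64.5226 54.8870 64.5226 75.8497 64.5226
tree:
8.9414
13.3236 4.6125
19.3179 7.4259 1.8092
27.1308 11.6727 3.2043 0.4088
36.7274 17.8135 5.5884 0.8136 0.0000
46.3630 26.1923 9.5521 1.6192 0.0000 0.0000
54.5597 36.7274 15.8866 3.2224 0.0000 0.0000 0.0000
61.5323 46.3630 25.4003 6.4131 0.0000 0.0000 0.0000 0.0000
67.4636 54.5597 36.7274 12.7630 0.0000 0.0000 0.0000 0.0000 0.0000
72.5092 61.5323 46.3630 25.4003 0.0000 0.0000 0.0000 0.0000 0.0000 0.0000

Δt=0.17833  u=1.17555  d=0.85066  q=0.49221  discount=0.98953
step 9 (expiry): payoffs max(K−S,0) = 72.5092 61.5323 46.3630 25.4003 0.0000 0.0000 0.0000 0.0000 0.0000 0.0000
step 8: (k=8,j=0): S=33.7864, (K−S)⁺=67.4636, hold=66.4039 ⇒ V=67.4636 exercise | (k=8,j=1): S=46.6903, (K−S)⁺=54.5597, hold=53.5000 ⇒ V=54.5597 exercise | (k=8,j=2): S=64.5226, (K−S)⁺=36.7274, hold=35.6677 ⇒ V=36.7274 exercise | (k=8,j=3): S=89.1654, (K−S)⁺=12.0846, hold=12.7630 ⇒ V=12.7630 continue | (k=8,j=4): S=123.2200, (K−S)⁺=0.0000, hold=0.0000 ⇒ V=0.0000 continue | (k=8,j=5): S=170.2809, (K−S)⁺=0.0000, hold=0.0000 ⇒ V=0.0000 continue | (k=8,j=6): S=235.3156, (K−S)⁺=0.0000, hold=0.0000 ⇒ V=0.0000 continue | (k=8,j=7): S=325.1888, (K−S)⁺=0.0000, hold=0.0000 ⇒ V=0.0000 continue | (k=8,j=8): S=449.3869, (K−S)⁺=0.0000, hold=0.0000 ⇒ V=0.0000 continue  boundary S*=64.5226
step 7: (k=7,j=0): S=39.7177, (K−S)⁺=61.5323, hold=60.4725 ⇒ V=61.5323 exercise | (k=7,j=1): S=54.8870, (K−S)⁺=46.3630, hold=45.3033 ⇒ V=46.3630 exercise | (k=7,j=2): S=75.8497, (K−S)⁺=25.4003, hold=24.6710 ⇒ V=25.4003 exercise | (k=7,j=3): S=104.8187, (K−S)⁺=0.0000, hold=6.4131 ⇒ V=6.4131 continue | (k=7,j=4): S=144.8517, (K−S)⁺=0.0000, hold=0.0000 ⇒ V=0.0000 continue | (k=7,j=5): S=200.1743, (K−S)⁺=0.0000, hold=0.0000 ⇒ V=0.0000 continue | (k=7,j=6): S=276.6261, (K−S)⁺=0.0000, hold=0.0000 ⇒ V=0.0000 continue | (k=7,j=7): S=382.2769, (K−S)⁺=0.0000, hold=0.0000 ⇒ V=0.0000 continue  boundary S*=75.8497
step 6: (k=6,j=0): S=46.6903, (K−S)⁺=54.5597, hold=53.5000 ⇒ V=54.5597 exercise | (k=6,j=1): S=64.5226, (K−S)⁺=36.7274, hold=35.6677 ⇒ V=36.7274 exercise | (k=6,j=2): S=89.1654, (K−S)⁺=12.0846, hold=15.8866 ⇒ V=15.8866 continue | (k=6,j=3): S=123.2200, (K−S)⁺=0.0000, hold=3.2224 ⇒ V=3.2224 continue | (k=6,j=4): S=170.2809, (K−S)⁺=0.0000, hold=0.0000 ⇒ V=0.0000 continue | (k=6,j=5): S=235.3156, (K−S)⁺=0.0000, hold=0.0000 ⇒ V=0.0000 continue | (k=6,j=6): S=325.1888, (K−S)⁺=0.0000, hold=0.0000 ⇒ V=0.0000 continue  boundary S*=64.5226
step 5: (k=5,j=0): S=54.8870, (K−S)⁺=46.3630, hold=45.3033 ⇒ V=46.3630 exercise | (k=5,j=1): S=75.8497, (K−S)⁺=25.4003, hold=26.1923 ⇒ V=26.1923 continue | (k=5,j=2): S=104.8187, (K−S)⁺=0.0000, hold=9.5521 ⇒ V=9.5521 continue | (k=5,j=3): S=144.8517, (K−S)⁺=0.0000, hold=1.6192 ⇒ V=1.6192 continue | (k=5,j=4): S=200.1743, (K−S)⁺=0.0000, hold=0.0000 ⇒ V=0.0000 continue | (k=5,j=5): S=276.6261, (K−S)⁺=0.0000, hold=0.0000 ⇒ V=0.0000 continue  boundary S*=54.8870
step 4: (k=4,j=0): S=64.5226, (K−S)⁺=36.7274, hold=36.0535 ⇒ V=36.7274 exercise | (k=4,j=1): S=89.1654, (K−S)⁺=12.0846, hold=17.8135 ⇒ V=17.8135 continue | (k=4,j=2): S=123.2200, (K−S)⁺=0.0000, hold=5.5884 ⇒ V=5.5884 continue | (k=4,j=3): S=170.2809, (K−S)⁺=0.0000, hold=0.8136 ⇒ V=0.8136 continue | (k=4,j=4): S=235.3156, (K−S)⁺=0.0000, hold=0.0000 ⇒ V=0.0000 continue  boundary S*=64.5226
step 3: (k=3,j=0): S=75.8497, (K−S)⁺=25.4003, hold=27.1308 ⇒ V=27.1308 continue | (k=3,j=1): S=104.8187, (K−S)⁺=0.0000, hold=11.6727 ⇒ V=11.6727 continue | (k=3,j=2): S=144.8517, (K−S)⁺=0.0000, hold=3.2043 ⇒ V=3.2043 continue | (k=3,j=3): S=200.1743, (K−S)⁺=0.0000, hold=0.4088 ⇒ V=0.4088 continue  boundary S*=-
step 2: (k=2,j=0): S=89.1654, (K−S)⁺=12.0846, hold=19.3179 ⇒ V=19.3179 continue | (k=2,j=1): S=123.2200, (K−S)⁺=0.0000, hold=7.4259 ⇒ V=7.4259 continue | (k=2,j=2): S=170.2809, (K−S)⁺=0.0000, hold=1.8092 ⇒ V=1.8092 continue  boundary S*=-
step 1: (k=1,j=0): S=104.8187, (K−S)⁺=0.0000, hold=13.3236 ⇒ V=13.3236 continue | (k=1,j=1): S=144.8517, (K−S)⁺=0.0000, hold=4.6125 ⇒ V=4.6125 continue  boundary S*=-
step 0: (k=0,j=0): S=123.2200, (K−S)⁺=0.0000, hold=8.9414 ⇒ V=8.9414 continue  boundary S*=-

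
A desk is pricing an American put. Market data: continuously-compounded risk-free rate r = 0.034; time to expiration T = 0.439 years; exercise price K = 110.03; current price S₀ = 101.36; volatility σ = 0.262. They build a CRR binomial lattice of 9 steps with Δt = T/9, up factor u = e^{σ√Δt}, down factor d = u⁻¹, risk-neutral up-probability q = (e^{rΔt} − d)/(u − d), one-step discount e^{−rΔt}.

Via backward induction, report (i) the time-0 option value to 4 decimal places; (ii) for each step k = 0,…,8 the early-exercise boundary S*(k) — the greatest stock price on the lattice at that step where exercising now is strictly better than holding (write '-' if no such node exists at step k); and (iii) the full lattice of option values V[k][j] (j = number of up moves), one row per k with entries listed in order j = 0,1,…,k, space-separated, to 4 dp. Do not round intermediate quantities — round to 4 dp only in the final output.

price = 11.6788
boundary = - - - 85.2071 90.2830 85.2071 90.2830 95.6613 101.3600
tree:
11.6788
15.4800 7.9144
19.9143 11.0950 4.7584
24.8229 15.0693 7.1555 2.3760
29.6134 19.7470 10.4392 3.8938 0.8654
34.1346 24.8229 14.6813 6.2296 1.5697 0.1636
38.4016 29.6134 19.7470 9.6619 2.8163 0.3276 0.0000
42.4287 34.1346 24.8229 14.3687 4.9847 0.6561 0.0000 0.0000
46.2294 38.4016 29.6134 19.7470 8.6700 1.3141 0.0000 0.0000 0.0000
49.8164 42.4287 34.1346 24.8229 14.3687 2.6318 0.0000 0.0000 0.0000 0.0000

Δt=0.04878, u=1.05957, d=0.94378, q=0.49987, disc=e^(-rΔt)=0.99834
k=9 terminal: V=max(K-S,0) → 49.8164 42.4287 34.1346 24.8229 14.3687 2.6318 0.0000 0.0000 0.0000 0.0000
k=8: j=0 S=63.8006 intr=46.2294 cont=46.0471 V=46.2294[EX]; j=1 S=71.6284 intr=38.4016 cont=38.2193 V=38.4016[EX]; j=2 S=80.4166 intr=29.6134 cont=29.4311 V=29.6134[EX]; j=3 S=90.2830 intr=19.7470 cont=19.5646 V=19.7470[EX]; j=4 S=101.3600 intr=8.6700 cont=8.4877 V=8.6700[EX]; j=5 S=113.7960 intr=0.0000 cont=1.3141 V=1.3141[hold]; j=6 S=127.7578 intr=0.0000 cont=0.0000 V=0.0000[hold]; j=7 S=143.4327 intr=0.0000 cont=0.0000 V=0.0000[hold]; j=8 S=161.0306 intr=0.0000 cont=0.0000 V=0.0000[hold]  S*(8)=101.3600
k=7: j=0 S=67.6013 intr=42.4287 cont=42.2464 V=42.4287[EX]; j=1 S=75.8954 intr=34.1346 cont=33.9523 V=34.1346[EX]; j=2 S=85.2071 intr=24.8229 cont=24.6406 V=24.8229[EX]; j=3 S=95.6613 intr=14.3687 cont=14.1864 V=14.3687[EX]; j=4 S=107.3982 intr=2.6318 cont=4.9847 V=4.9847[hold]; j=5 S=120.5750 intr=0.0000 cont=0.6561 V=0.6561[hold]; j=6 S=135.3686 intr=0.0000 cont=0.0000 V=0.0000[hold]; j=7 S=151.9771 intr=0.0000 cont=0.0000 V=0.0000[hold]  S*(7)=95.6613
k=6: j=0 S=71.6284 intr=38.4016 cont=38.2193 V=38.4016[EX]; j=1 S=80.4166 intr=29.6134 cont=29.4311 V=29.6134[EX]; j=2 S=90.2830 intr=19.7470 cont=19.5646 V=19.7470[EX]; j=3 S=101.3600 intr=8.6700 cont=9.6619 V=9.6619[hold]; j=4 S=113.7960 intr=0.0000 cont=2.8163 V=2.8163[hold]; j=5 S=127.7578 intr=0.0000 cont=0.3276 V=0.3276[hold]; j=6 S=143.4327 intr=0.0000 cont=0.0000 V=0.0000[hold]  S*(6)=90.2830
k=5: j=0 S=75.8954 intr=34.1346 cont=33.9523 V=34.1346[EX]; j=1 S=85.2071 intr=24.8229 cont=24.6406 V=24.8229[EX]; j=2 S=95.6613 intr=14.3687 cont=14.6813 V=14.6813[hold]; j=3 S=107.3982 intr=2.6318 cont=6.2296 V=6.2296[hold]; j=4 S=120.5750 intr=0.0000 cont=1.5697 V=1.5697[hold]; j=5 S=135.3686 intr=0.0000 cont=0.1636 V=0.1636[hold]  S*(5)=85.2071
k=4: j=0 S=80.4166 intr=29.6134 cont=29.4311 V=29.6134[EX]; j=1 S=90.2830 intr=19.7470 cont=19.7207 V=19.7470[EX]; j=2 S=101.3600 intr=8.6700 cont=10.4392 V=10.4392[hold]; j=3 S=113.7960 intr=0.0000 cont=3.8938 V=3.8938[hold]; j=4 S=127.7578 intr=0.0000 cont=0.8654 V=0.8654[hold]  S*(4)=90.2830
k=3: j=0 S=85.2071 intr=24.8229 cont=24.6406 V=24.8229[EX]; j=1 S=95.6613 intr=14.3687 cont=15.0693 V=15.0693[hold]; j=2 S=107.3982 intr=2.6318 cont=7.1555 V=7.1555[hold]; j=3 S=120.5750 intr=0.0000 cont=2.3760 V=2.3760[hold]  S*(3)=85.2071
k=2: j=0 S=90.2830 intr=19.7470 cont=19.9143 V=19.9143[hold]; j=1 S=101.3600 intr=8.6700 cont=11.0950 V=11.0950[hold]; j=2 S=113.7960 intr=0.0000 cont=4.7584 V=4.7584[hold]  S*(2)=-
k=1: j=0 S=95.6613 intr=14.3687 cont=15.4800 V=15.4800[hold]; j=1 S=107.3982 intr=2.6318 cont=7.9144 V=7.9144[hold]  S*(1)=-
k=0: j=0 S=101.3600 intr=8.6700 cont=11.6788 V=11.6788[hold]  S*(0)=-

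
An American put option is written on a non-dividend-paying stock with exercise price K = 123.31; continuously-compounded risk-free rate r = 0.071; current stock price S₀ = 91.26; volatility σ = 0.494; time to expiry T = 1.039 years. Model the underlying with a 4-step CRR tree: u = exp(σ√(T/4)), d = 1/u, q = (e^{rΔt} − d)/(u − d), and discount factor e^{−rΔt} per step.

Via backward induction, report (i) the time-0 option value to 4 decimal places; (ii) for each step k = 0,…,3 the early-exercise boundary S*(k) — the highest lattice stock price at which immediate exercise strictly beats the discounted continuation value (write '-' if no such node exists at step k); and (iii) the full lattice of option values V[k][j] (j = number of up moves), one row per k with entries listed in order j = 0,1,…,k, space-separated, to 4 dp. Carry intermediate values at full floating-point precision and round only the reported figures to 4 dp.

price = 37.2401
boundary = - 70.9476 55.1563 70.9476
tree:
37.2401
52.3624 21.9190
68.1537 34.7425 8.5475
80.4302 52.3624 16.5513 0.0000
89.9742 68.1537 32.0500 0.0000 0.0000

params: Δt=0.25975 u=1.28630 d=0.77742 q=0.47397 e^(-rΔt)=0.98173
t_4 payoffs: 89.9742 68.1537 32.0500 0.0000 0.0000
t_3: node(3,0) S=42.8798 payoff=80.4302 vs cont=78.1769 → 80.4302 [stop]  node(3,1) S=70.9476 payoff=52.3624 vs cont=50.1091 → 52.3624 [stop]  node(3,2) S=117.3878 payoff=5.9222 vs cont=16.5513 → 16.5513 [wait]  node(3,3) S=194.2263 payoff=0.0000 vs cont=0.0000 → 0.0000 [wait]  ⇒ S*(3)=70.9476
t_2: node(2,0) S=55.1563 payoff=68.1537 vs cont=65.9004 → 68.1537 [stop]  node(2,1) S=91.2600 payoff=32.0500 vs cont=34.7425 → 34.7425 [wait]  node(2,2) S=150.9960 payoff=0.0000 vs cont=8.5475 → 8.5475 [wait]  ⇒ S*(2)=55.1563
t_1: node(1,0) S=70.9476 payoff=52.3624 vs cont=51.3619 → 52.3624 [stop]  node(1,1) S=117.3878 payoff=5.9222 vs cont=21.9190 → 21.9190 [wait]  ⇒ S*(1)=70.9476
t_0: node(0,0) S=91.2600 payoff=32.0500 vs cont=37.2401 → 37.2401 [wait]  ⇒ S*(0)=-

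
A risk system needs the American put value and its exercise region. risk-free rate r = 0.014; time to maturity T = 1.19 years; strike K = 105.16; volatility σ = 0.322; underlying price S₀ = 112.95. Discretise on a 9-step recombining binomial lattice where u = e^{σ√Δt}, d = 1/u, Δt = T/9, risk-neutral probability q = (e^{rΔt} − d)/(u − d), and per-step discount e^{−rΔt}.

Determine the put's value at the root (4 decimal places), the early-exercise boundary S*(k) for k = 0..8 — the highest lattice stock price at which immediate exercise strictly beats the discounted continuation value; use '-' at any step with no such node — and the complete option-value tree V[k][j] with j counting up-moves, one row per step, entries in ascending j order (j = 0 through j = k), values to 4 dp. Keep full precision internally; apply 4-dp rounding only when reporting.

price = 11.0593
boundary = - - - - - 62.8978 70.7108 79.4943 89.3688
tree:
11.0593
15.3758 6.4006
20.8102 9.5164 3.0317
27.3141 13.8068 4.8801 1.0301
34.6293 19.4522 7.7114 1.8152 0.1790
42.2622 26.4497 11.9060 3.1725 0.3439 0.0000
49.2119 34.4492 17.8391 5.4898 0.6609 0.0000 0.0000
55.3937 42.2622 25.6657 9.3835 1.2701 0.0000 0.0000 0.0000
60.8925 49.2119 34.4492 15.7912 2.4406 0.0000 0.0000 0.0000 0.0000
65.7837 55.3937 42.2622 25.6657 4.6901 0.0000 0.0000 0.0000 0.0000 0.0000

params: Δt=0.13222 u=1.12422 d=0.88951 q=0.47866 e^(-rΔt)=0.99815
t_9 payoffs: 65.7837 55.3937 42.2622 25.6657 4.6901 0.0000 0.0000 0.0000 0.0000 0.0000
t_8: node(8,0) S=44.2675 payoff=60.8925 vs cont=60.6980 → 60.8925 [stop]  node(8,1) S=55.9481 payoff=49.2119 vs cont=49.0174 → 49.2119 [stop]  node(8,2) S=70.7108 payoff=34.4492 vs cont=34.2547 → 34.4492 [stop]  node(8,3) S=89.3688 payoff=15.7912 vs cont=15.5967 → 15.7912 [stop]  node(8,4) S=112.9500 payoff=0.0000 vs cont=2.4406 → 2.4406 [wait]  node(8,5) S=142.7534 payoff=0.0000 vs cont=0.0000 → 0.0000 [wait]  node(8,6) S=180.4209 payoff=0.0000 vs cont=0.0000 → 0.0000 [wait]  node(8,7) S=228.0275 payoff=0.0000 vs cont=0.0000 → 0.0000 [wait]  node(8,8) S=288.1958 payoff=0.0000 vs cont=0.0000 → 0.0000 [wait]  ⇒ S*(8)=89.3688
t_7: node(7,0) S=49.7663 payoff=55.3937 vs cont=55.1993 → 55.3937 [stop]  node(7,1) S=62.8978 payoff=42.2622 vs cont=42.0677 → 42.2622 [stop]  node(7,2) S=79.4943 payoff=25.6657 vs cont=25.4713 → 25.6657 [stop]  node(7,3) S=100.4699 payoff=4.6901 vs cont=9.3835 → 9.3835 [wait]  node(7,4) S=126.9803 payoff=0.0000 vs cont=1.2701 → 1.2701 [wait]  node(7,5) S=160.4858 payoff=0.0000 vs cont=0.0000 → 0.0000 [wait]  node(7,6) S=202.8323 payoff=0.0000 vs cont=0.0000 → 0.0000 [wait]  node(7,7) S=256.3524 payoff=0.0000 vs cont=0.0000 → 0.0000 [wait]  ⇒ S*(7)=79.4943
t_6: node(6,0) S=55.9481 payoff=49.2119 vs cont=49.0174 → 49.2119 [stop]  node(6,1) S=70.7108 payoff=34.4492 vs cont=34.2547 → 34.4492 [stop]  node(6,2) S=89.3688 payoff=15.7912 vs cont=17.8391 → 17.8391 [wait]  node(6,3) S=112.9500 payoff=0.0000 vs cont=5.4898 → 5.4898 [wait]  node(6,4) S=142.7534 payoff=0.0000 vs cont=0.6609 → 0.6609 [wait]  node(6,5) S=180.4209 payoff=0.0000 vs cont=0.0000 → 0.0000 [wait]  node(6,6) S=228.0275 payoff=0.0000 vs cont=0.0000 → 0.0000 [wait]  ⇒ S*(6)=70.7108
t_5: node(5,0) S=62.8978 payoff=42.2622 vs cont=42.0677 → 42.2622 [stop]  node(5,1) S=79.4943 payoff=25.6657 vs cont=26.4497 → 26.4497 [wait]  node(5,2) S=100.4699 payoff=4.6901 vs cont=11.9060 → 11.9060 [wait]  node(5,3) S=126.9803 payoff=0.0000 vs cont=3.1725 → 3.1725 [wait]  node(5,4) S=160.4858 payoff=0.0000 vs cont=0.3439 → 0.3439 [wait]  node(5,5) S=202.8323 payoff=0.0000 vs cont=0.0000 → 0.0000 [wait]  ⇒ S*(5)=62.8978
t_4: node(4,0) S=70.7108 payoff=34.4492 vs cont=34.6293 → 34.6293 [wait]  node(4,1) S=89.3688 payoff=15.7912 vs cont=19.4522 → 19.4522 [wait]  node(4,2) S=112.9500 payoff=0.0000 vs cont=7.7114 → 7.7114 [wait]  node(4,3) S=142.7534 payoff=0.0000 vs cont=1.8152 → 1.8152 [wait]  node(4,4) S=180.4209 payoff=0.0000 vs cont=0.1790 → 0.1790 [wait]  ⇒ S*(4)=-
t_3: node(3,0) S=79.4943 payoff=25.6657 vs cont=27.3141 → 27.3141 [wait]  node(3,1) S=100.4699 payoff=4.6901 vs cont=13.8068 → 13.8068 [wait]  node(3,2) S=126.9803 payoff=0.0000 vs cont=4.8801 → 4.8801 [wait]  node(3,3) S=160.4858 payoff=0.0000 vs cont=1.0301 → 1.0301 [wait]  ⇒ S*(3)=-
t_2: node(2,0) S=89.3688 payoff=15.7912 vs cont=20.8102 → 20.8102 [wait]  node(2,1) S=112.9500 payoff=0.0000 vs cont=9.5164 → 9.5164 [wait]  node(2,2) S=142.7534 payoff=0.0000 vs cont=3.0317 → 3.0317 [wait]  ⇒ S*(2)=-
t_1: node(1,0) S=100.4699 payoff=4.6901 vs cont=15.3758 → 15.3758 [wait]  node(1,1) S=126.9803 payoff=0.0000 vs cont=6.4006 → 6.4006 [wait]  ⇒ S*(1)=-
t_0: node(0,0) S=112.9500 payoff=0.0000 vs cont=11.0593 → 11.0593 [wait]  ⇒ S*(0)=-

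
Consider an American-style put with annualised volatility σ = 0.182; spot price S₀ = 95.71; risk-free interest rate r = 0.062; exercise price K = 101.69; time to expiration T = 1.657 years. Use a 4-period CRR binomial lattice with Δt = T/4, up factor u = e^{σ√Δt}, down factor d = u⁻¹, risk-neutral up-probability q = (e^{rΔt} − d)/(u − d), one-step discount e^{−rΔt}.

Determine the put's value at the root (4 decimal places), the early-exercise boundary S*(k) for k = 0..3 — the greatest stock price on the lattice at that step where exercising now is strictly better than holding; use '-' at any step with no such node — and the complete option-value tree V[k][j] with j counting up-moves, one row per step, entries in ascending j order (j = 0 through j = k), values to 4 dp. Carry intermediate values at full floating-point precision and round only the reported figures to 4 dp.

Δt=0.41425  u=1.12428  d=0.88946  q=0.58154  discount=0.97464
step 4 (expiry): payoffs max(K−S,0) = 41.7847 25.9699 5.9800 0.0000 0.0000
step 3: (k=3,j=0): S=67.3501, (K−S)⁺=34.3399, hold=31.7614 ⇒ V=34.3399 exercise | (k=3,j=1): S=85.1303, (K−S)⁺=16.5597, hold=13.9812 ⇒ V=16.5597 exercise | (k=3,j=2): S=107.6045, (K−S)⁺=0.0000, hold=2.4389 ⇒ V=2.4389 continue | (k=3,j=3): S=136.0117, (K−S)⁺=0.0000, hold=0.0000 ⇒ V=0.0000 continue  boundary S*=85.1303
step 2: (k=2,j=0): S=75.7201, (K−S)⁺=25.9699, hold=23.3914 ⇒ V=25.9699 exercise | (k=2,j=1): S=95.7100, (K−S)⁺=5.9800, hold=8.1362 ⇒ V=8.1362 continue | (k=2,j=2): S=120.9771, (K−S)⁺=0.0000, hold=0.9947 ⇒ V=0.9947 continue  boundary S*=75.7201
step 1: (k=1,j=0): S=85.1303, (K−S)⁺=16.5597, hold=15.2033 ⇒ V=16.5597 exercise | (k=1,j=1): S=107.6045, (K−S)⁺=0.0000, hold=3.8821 ⇒ V=3.8821 continue  boundary S*=85.1303
step 0: (k=0,j=0): S=95.7100, (K−S)⁺=5.9800, hold=8.9542 ⇒ V=8.9542 continue  boundary S*=-

price = 8.9542
boundary = - 85.1303 75.7201 85.1303
tree:
8.9542
16.5597 3.8821
25.9699 8.1362 0.9947
34.3399 16.5597 2.4389 0.0000
41.7847 25.9699 5.9800 0.0000 0.0000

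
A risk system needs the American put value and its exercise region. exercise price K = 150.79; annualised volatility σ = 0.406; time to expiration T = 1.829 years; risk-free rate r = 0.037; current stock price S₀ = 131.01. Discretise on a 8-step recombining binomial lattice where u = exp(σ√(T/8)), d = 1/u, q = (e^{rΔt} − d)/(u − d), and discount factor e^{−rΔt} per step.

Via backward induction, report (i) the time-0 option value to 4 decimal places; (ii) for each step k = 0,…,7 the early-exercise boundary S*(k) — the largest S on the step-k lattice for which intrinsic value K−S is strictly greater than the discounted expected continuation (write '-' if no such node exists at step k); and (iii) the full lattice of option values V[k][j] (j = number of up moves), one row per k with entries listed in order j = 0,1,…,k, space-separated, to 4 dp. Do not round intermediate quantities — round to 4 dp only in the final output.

Δt=0.22862, u=1.21425, d=0.82355, q=0.47336, disc=e^(-rΔt)=0.99158
k=8 terminal: V=max(K-S,0) → 123.0673 109.9155 90.5244 61.9339 19.7800 0.0000 0.0000 0.0000 0.0000
k=7: j=0 S=33.6623 intr=117.1277 cont=115.8575 V=117.1277[EX]; j=1 S=49.6319 intr=101.1581 cont=99.8879 V=101.1581[EX]; j=2 S=73.1776 intr=77.6124 cont=76.3422 V=77.6124[EX]; j=3 S=107.8936 intr=42.8964 cont=41.6262 V=42.8964[EX]; j=4 S=159.0791 intr=0.0000 cont=10.3291 V=10.3291[hold]; j=5 S=234.5473 intr=0.0000 cont=0.0000 V=0.0000[hold]; j=6 S=345.8181 intr=0.0000 cont=0.0000 V=0.0000[hold]; j=7 S=509.8766 intr=0.0000 cont=0.0000 V=0.0000[hold]  S*(7)=107.8936
k=6: j=0 S=40.8745 intr=109.9155 cont=108.6453 V=109.9155[EX]; j=1 S=60.2656 intr=90.5244 cont=89.2542 V=90.5244[EX]; j=2 S=88.8561 intr=61.9339 cont=60.6638 V=61.9339[EX]; j=3 S=131.0100 intr=19.7800 cont=27.2488 V=27.2488[hold]; j=4 S=193.1620 intr=0.0000 cont=5.3939 V=5.3939[hold]; j=5 S=284.7994 intr=0.0000 cont=0.0000 V=0.0000[hold]; j=6 S=419.9102 intr=0.0000 cont=0.0000 V=0.0000[hold]  S*(6)=88.8561
k=5: j=0 S=49.6319 intr=101.1581 cont=99.8879 V=101.1581[EX]; j=1 S=73.1776 intr=77.6124 cont=76.3422 V=77.6124[EX]; j=2 S=107.8936 intr=42.8964 cont=45.1319 V=45.1319[hold]; j=3 S=159.0791 intr=0.0000 cont=16.7611 V=16.7611[hold]; j=4 S=234.5473 intr=0.0000 cont=2.8167 V=2.8167[hold]; j=5 S=345.8181 intr=0.0000 cont=0.0000 V=0.0000[hold]  S*(5)=73.1776
k=4: j=0 S=60.2656 intr=90.5244 cont=89.2542 V=90.5244[EX]; j=1 S=88.8561 intr=61.9339 cont=61.7130 V=61.9339[EX]; j=2 S=131.0100 intr=19.7800 cont=31.4351 V=31.4351[hold]; j=3 S=193.1620 intr=0.0000 cont=10.0747 V=10.0747[hold]; j=4 S=284.7994 intr=0.0000 cont=1.4709 V=1.4709[hold]  S*(4)=88.8561
k=3: j=0 S=73.1776 intr=77.6124 cont=76.3422 V=77.6124[EX]; j=1 S=107.8936 intr=42.8964 cont=47.0968 V=47.0968[hold]; j=2 S=159.0791 intr=0.0000 cont=21.1443 V=21.1443[hold]; j=3 S=234.5473 intr=0.0000 cont=5.9514 V=5.9514[hold]  S*(3)=73.1776
k=2: j=0 S=88.8561 intr=61.9339 cont=62.6354 V=62.6354[hold]; j=1 S=131.0100 intr=19.7800 cont=34.5186 V=34.5186[hold]; j=2 S=193.1620 intr=0.0000 cont=13.8350 V=13.8350[hold]  S*(2)=-
k=1: j=0 S=107.8936 intr=42.8964 cont=48.9104 V=48.9104[hold]; j=1 S=159.0791 intr=0.0000 cont=24.5195 V=24.5195[hold]  S*(1)=-
k=0: j=0 S=131.0100 intr=19.7800 cont=37.0499 V=37.0499[hold]  S*(0)=-

price = 37.0499
boundary = - - - 73.1776 88.8561 73.1776 88.8561 107.8936
tree:
37.0499
48.9104 24.5195
62.6354 34.5186 13.8350
77.6124 47.0968 21.1443 5.9514
90.5244 61.9339 31.4351 10.0747 1.4709
101.1581 77.6124 45.1319 16.7611 2.8167 0.0000
109.9155 90.5244 61.9339 27.2488 5.3939 0.0000 0.0000
117.1277 101.1581 77.6124 42.8964 10.3291 0.0000 0.0000 0.0000
123.0673 109.9155 90.5244 61.9339 19.7800 0.0000 0.0000 0.0000 0.0000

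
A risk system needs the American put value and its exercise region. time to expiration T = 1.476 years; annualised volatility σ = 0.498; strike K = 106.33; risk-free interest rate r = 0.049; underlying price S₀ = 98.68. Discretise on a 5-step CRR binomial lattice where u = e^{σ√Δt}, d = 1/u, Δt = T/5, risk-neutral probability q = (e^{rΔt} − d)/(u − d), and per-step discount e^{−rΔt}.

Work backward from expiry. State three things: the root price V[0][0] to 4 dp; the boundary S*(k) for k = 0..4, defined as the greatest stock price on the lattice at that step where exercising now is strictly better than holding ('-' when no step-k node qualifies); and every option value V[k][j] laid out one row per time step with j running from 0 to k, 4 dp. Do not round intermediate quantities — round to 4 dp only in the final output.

price = 25.3959
boundary = - - 57.4395 43.8229 57.4395
tree:
25.3959
35.9520 13.7777
48.8905 21.8646 4.6971
62.5071 33.5420 8.8147 0.0000
72.8957 48.8905 16.5419 0.0000 0.0000
80.8216 62.5071 31.0430 0.0000 0.0000 0.0000

Δt=0.29520  u=1.31072  d=0.76294  q=0.45936  discount=0.98564
step 5 (expiry): payoffs max(K−S,0) = 80.8216 62.5071 31.0430 0.0000 0.0000 0.0000
step 4: (k=4,j=0): S=33.4343, (K−S)⁺=72.8957, hold=71.3687 ⇒ V=72.8957 exercise | (k=4,j=1): S=57.4395, (K−S)⁺=48.8905, hold=47.3635 ⇒ V=48.8905 exercise | (k=4,j=2): S=98.6800, (K−S)⁺=7.6500, hold=16.5419 ⇒ V=16.5419 continue | (k=4,j=3): S=169.5304, (K−S)⁺=0.0000, hold=0.0000 ⇒ V=0.0000 continue | (k=4,j=4): S=291.2500, (K−S)⁺=0.0000, hold=0.0000 ⇒ V=0.0000 continue  boundary S*=57.4395
step 3: (k=3,j=0): S=43.8229, (K−S)⁺=62.5071, hold=60.9801 ⇒ V=62.5071 exercise | (k=3,j=1): S=75.2870, (K−S)⁺=31.0430, hold=33.5420 ⇒ V=33.5420 continue | (k=3,j=2): S=129.3416, (K−S)⁺=0.0000, hold=8.8147 ⇒ V=8.8147 continue | (k=3,j=3): S=222.2065, (K−S)⁺=0.0000, hold=0.0000 ⇒ V=0.0000 continue  boundary S*=43.8229
step 2: (k=2,j=0): S=57.4395, (K−S)⁺=48.8905, hold=48.4950 ⇒ V=48.8905 exercise | (k=2,j=1): S=98.6800, (K−S)⁺=7.6500, hold=21.8646 ⇒ V=21.8646 continue | (k=2,j=2): S=169.5304, (K−S)⁺=0.0000, hold=4.6971 ⇒ V=4.6971 continue  boundary S*=57.4395
step 1: (k=1,j=0): S=75.2870, (K−S)⁺=31.0430, hold=35.9520 ⇒ V=35.9520 continue | (k=1,j=1): S=129.3416, (K−S)⁺=0.0000, hold=13.7777 ⇒ V=13.7777 continue  boundary S*=-
step 0: (k=0,j=0): S=98.6800, (K−S)⁺=7.6500, hold=25.3959 ⇒ V=25.3959 continue  boundary S*=-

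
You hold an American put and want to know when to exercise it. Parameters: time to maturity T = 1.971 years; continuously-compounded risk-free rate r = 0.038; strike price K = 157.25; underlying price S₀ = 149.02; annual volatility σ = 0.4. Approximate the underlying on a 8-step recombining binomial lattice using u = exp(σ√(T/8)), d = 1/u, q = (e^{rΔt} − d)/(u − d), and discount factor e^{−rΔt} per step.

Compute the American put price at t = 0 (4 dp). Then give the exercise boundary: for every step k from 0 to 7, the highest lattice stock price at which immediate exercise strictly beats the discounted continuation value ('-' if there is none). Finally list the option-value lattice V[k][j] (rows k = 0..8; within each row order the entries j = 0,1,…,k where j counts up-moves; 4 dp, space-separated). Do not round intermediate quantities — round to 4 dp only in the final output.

params: Δt=0.24638 u=1.21963 d=0.81992 q=0.47406 e^(-rΔt)=0.99068
t_8 payoffs: 126.8111 111.9724 89.9001 57.0677 8.2300 0.0000 0.0000 0.0000 0.0000
t_7: node(7,0) S=37.1241 payoff=120.1259 vs cont=118.6605 → 120.1259 [stop]  node(7,1) S=55.2218 payoff=102.0282 vs cont=100.5629 → 102.0282 [stop]  node(7,2) S=82.1417 payoff=75.1083 vs cont=73.6429 → 75.1083 [stop]  node(7,3) S=122.1849 payoff=35.0651 vs cont=33.5997 → 35.0651 [stop]  node(7,4) S=181.7487 payoff=0.0000 vs cont=4.2882 → 4.2882 [wait]  node(7,5) S=270.3492 payoff=0.0000 vs cont=0.0000 → 0.0000 [wait]  node(7,6) S=402.1415 payoff=0.0000 vs cont=0.0000 → 0.0000 [wait]  node(7,7) S=598.1810 payoff=0.0000 vs cont=0.0000 → 0.0000 [wait]  ⇒ S*(7)=122.1849
t_6: node(6,0) S=45.2776 payoff=111.9724 vs cont=110.5071 → 111.9724 [stop]  node(6,1) S=67.3499 payoff=89.9001 vs cont=88.4347 → 89.9001 [stop]  node(6,2) S=100.1823 payoff=57.0677 vs cont=55.6024 → 57.0677 [stop]  node(6,3) S=149.0200 payoff=8.2300 vs cont=20.2842 → 20.2842 [wait]  node(6,4) S=221.6656 payoff=0.0000 vs cont=2.2343 → 2.2343 [wait]  node(6,5) S=329.7251 payoff=0.0000 vs cont=0.0000 → 0.0000 [wait]  node(6,6) S=490.4625 payoff=0.0000 vs cont=0.0000 → 0.0000 [wait]  ⇒ S*(6)=100.1823
t_5: node(5,0) S=55.2218 payoff=102.0282 vs cont=100.5629 → 102.0282 [stop]  node(5,1) S=82.1417 payoff=75.1083 vs cont=73.6429 → 75.1083 [stop]  node(5,2) S=122.1849 payoff=35.0651 vs cont=39.2609 → 39.2609 [wait]  node(5,3) S=181.7487 payoff=0.0000 vs cont=11.6182 → 11.6182 [wait]  node(5,4) S=270.3492 payoff=0.0000 vs cont=1.1642 → 1.1642 [wait]  node(5,5) S=402.1415 payoff=0.0000 vs cont=0.0000 → 0.0000 [wait]  ⇒ S*(5)=82.1417
t_4: node(4,0) S=67.3499 payoff=89.9001 vs cont=88.4347 → 89.9001 [stop]  node(4,1) S=100.1823 payoff=57.0677 vs cont=57.5729 → 57.5729 [wait]  node(4,2) S=149.0200 payoff=8.2300 vs cont=25.9129 → 25.9129 [wait]  node(4,3) S=221.6656 payoff=0.0000 vs cont=6.6003 → 6.6003 [wait]  node(4,4) S=329.7251 payoff=0.0000 vs cont=0.6066 → 0.6066 [wait]  ⇒ S*(4)=67.3499
t_3: node(3,0) S=82.1417 payoff=75.1083 vs cont=73.8802 → 75.1083 [stop]  node(3,1) S=122.1849 payoff=35.0651 vs cont=42.1675 → 42.1675 [wait]  node(3,2) S=181.7487 payoff=0.0000 vs cont=16.6014 → 16.6014 [wait]  node(3,3) S=270.3492 payoff=0.0000 vs cont=3.7239 → 3.7239 [wait]  ⇒ S*(3)=82.1417
t_2: node(2,0) S=100.1823 payoff=57.0677 vs cont=58.9380 → 58.9380 [wait]  node(2,1) S=149.0200 payoff=8.2300 vs cont=29.7677 → 29.7677 [wait]  node(2,2) S=221.6656 payoff=0.0000 vs cont=10.3989 → 10.3989 [wait]  ⇒ S*(2)=-
t_1: node(1,0) S=122.1849 payoff=35.0651 vs cont=44.6892 → 44.6892 [wait]  node(1,1) S=181.7487 payoff=0.0000 vs cont=20.3939 → 20.3939 [wait]  ⇒ S*(1)=-
t_0: node(0,0) S=149.0200 payoff=8.2300 vs cont=32.8627 → 32.8627 [wait]  ⇒ S*(0)=-

price = 32.8627
boundary = - - - 82.1417 67.3499 82.1417 100.1823 122.1849
tree:
32.8627
44.6892 20.3939
58.9380 29.7677 10.3989
75.1083 42.1675 16.6014 3.7239
89.9001 57.5729 25.9129 6.6003 0.6066
102.0282 75.1083 39.2609 11.6182 1.1642 0.0000
111.9724 89.9001 57.0677 20.2842 2.2343 0.0000 0.0000
120.1259 102.0282 75.1083 35.0651 4.2882 0.0000 0.0000 0.0000
126.8111 111.9724 89.9001 57.0677 8.2300 0.0000 0.0000 0.0000 0.0000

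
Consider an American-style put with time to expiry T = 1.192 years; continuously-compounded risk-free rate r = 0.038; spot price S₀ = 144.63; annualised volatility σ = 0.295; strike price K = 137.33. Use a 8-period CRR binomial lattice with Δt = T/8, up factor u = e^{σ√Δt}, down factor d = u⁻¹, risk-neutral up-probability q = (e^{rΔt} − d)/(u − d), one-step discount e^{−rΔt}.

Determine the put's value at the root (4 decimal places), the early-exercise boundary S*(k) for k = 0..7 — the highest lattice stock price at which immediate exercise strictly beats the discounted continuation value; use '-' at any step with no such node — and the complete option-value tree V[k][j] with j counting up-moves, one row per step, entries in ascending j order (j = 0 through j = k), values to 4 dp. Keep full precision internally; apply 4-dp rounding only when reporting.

Δt=0.14900  u=1.12061  d=0.89237  q=0.49644  discount=0.99435
step 8 (expiry): payoffs max(K−S,0) = 79.1695 64.2942 45.6144 22.1570 0.0000 0.0000 0.0000 0.0000 0.0000
step 7: (k=7,j=0): S=65.1751, (K−S)⁺=72.1549, hold=71.3795 ⇒ V=72.1549 exercise | (k=7,j=1): S=81.8445, (K−S)⁺=55.4855, hold=54.7101 ⇒ V=55.4855 exercise | (k=7,j=2): S=102.7773, (K−S)⁺=34.5527, hold=33.7774 ⇒ V=34.5527 exercise | (k=7,j=3): S=129.0638, (K−S)⁺=8.2662, hold=11.0943 ⇒ V=11.0943 continue | (k=7,j=4): S=162.0736, (K−S)⁺=0.0000, hold=0.0000 ⇒ V=0.0000 continue | (k=7,j=5): S=203.5259, (K−S)⁺=0.0000, hold=0.0000 ⇒ V=0.0000 continue | (k=7,j=6): S=255.5802, (K−S)⁺=0.0000, hold=0.0000 ⇒ V=0.0000 continue | (k=7,j=7): S=320.9481, (K−S)⁺=0.0000, hold=0.0000 ⇒ V=0.0000 continue  boundary S*=102.7773
step 6: (k=6,j=0): S=73.0358, (K−S)⁺=64.2942, hold=63.5188 ⇒ V=64.2942 exercise | (k=6,j=1): S=91.7156, (K−S)⁺=45.6144, hold=44.8390 ⇒ V=45.6144 exercise | (k=6,j=2): S=115.1730, (K−S)⁺=22.1570, hold=22.7777 ⇒ V=22.7777 continue | (k=6,j=3): S=144.6300, (K−S)⁺=0.0000, hold=5.5551 ⇒ V=5.5551 continue | (k=6,j=4): S=181.6209, (K−S)⁺=0.0000, hold=0.0000 ⇒ V=0.0000 continue | (k=6,j=5): S=228.0728, (K−S)⁺=0.0000, hold=0.0000 ⇒ V=0.0000 continue | (k=6,j=6): S=286.4053, (K−S)⁺=0.0000, hold=0.0000 ⇒ V=0.0000 continue  boundary S*=91.7156
step 5: (k=5,j=0): S=81.8445, (K−S)⁺=55.4855, hold=54.7101 ⇒ V=55.4855 exercise | (k=5,j=1): S=102.7773, (K−S)⁺=34.5527, hold=34.0838 ⇒ V=34.5527 exercise | (k=5,j=2): S=129.0638, (K−S)⁺=8.2662, hold=14.1474 ⇒ V=14.1474 continue | (k=5,j=3): S=162.0736, (K−S)⁺=0.0000, hold=2.7815 ⇒ V=2.7815 continue | (k=5,j=4): S=203.5259, (K−S)⁺=0.0000, hold=0.0000 ⇒ V=0.0000 continue | (k=5,j=5): S=255.5802, (K−S)⁺=0.0000, hold=0.0000 ⇒ V=0.0000 continue  boundary S*=102.7773
step 4: (k=4,j=0): S=91.7156, (K−S)⁺=45.6144, hold=44.8390 ⇒ V=45.6144 exercise | (k=4,j=1): S=115.1730, (K−S)⁺=22.1570, hold=24.2848 ⇒ V=24.2848 continue | (k=4,j=2): S=144.6300, (K−S)⁺=0.0000, hold=8.4569 ⇒ V=8.4569 continue | (k=4,j=3): S=181.6209, (K−S)⁺=0.0000, hold=1.3928 ⇒ V=1.3928 continue | (k=4,j=4): S=228.0728, (K−S)⁺=0.0000, hold=0.0000 ⇒ V=0.0000 continue  boundary S*=91.7156
step 3: (k=3,j=0): S=102.7773, (K−S)⁺=34.5527, hold=34.8277 ⇒ V=34.8277 continue | (k=3,j=1): S=129.0638, (K−S)⁺=8.2662, hold=16.3344 ⇒ V=16.3344 continue | (k=3,j=2): S=162.0736, (K−S)⁺=0.0000, hold=4.9220 ⇒ V=4.9220 continue | (k=3,j=3): S=203.5259, (K−S)⁺=0.0000, hold=0.6974 ⇒ V=0.6974 continue  boundary S*=-
step 2: (k=2,j=0): S=115.1730, (K−S)⁺=22.1570, hold=25.5021 ⇒ V=25.5021 continue | (k=2,j=1): S=144.6300, (K−S)⁺=0.0000, hold=10.6086 ⇒ V=10.6086 continue | (k=2,j=2): S=181.6209, (K−S)⁺=0.0000, hold=2.8088 ⇒ V=2.8088 continue  boundary S*=-
step 1: (k=1,j=0): S=129.0638, (K−S)⁺=8.2662, hold=18.0061 ⇒ V=18.0061 continue | (k=1,j=1): S=162.0736, (K−S)⁺=0.0000, hold=6.6984 ⇒ V=6.6984 continue  boundary S*=-
step 0: (k=0,j=0): S=144.6300, (K−S)⁺=0.0000, hold=12.3225 ⇒ V=12.3225 continue  boundary S*=-

price = 12.3225
boundary = - - - - 91.7156 102.7773 91.7156 102.7773
tree:
12.3225
18.0061 6.6984
25.5021 10.6086 2.8088
34.8277 16.3344 4.9220 0.6974
45.6144 24.2848 8.4569 1.3928 0.0000
55.4855 34.5527 14.1474 2.7815 0.0000 0.0000
64.2942 45.6144 22.7777 5.5551 0.0000 0.0000 0.0000
72.1549 55.4855 34.5527 11.0943 0.0000 0.0000 0.0000 0.0000
79.1695 64.2942 45.6144 22.1570 0.0000 0.0000 0.0000 0.0000 0.0000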